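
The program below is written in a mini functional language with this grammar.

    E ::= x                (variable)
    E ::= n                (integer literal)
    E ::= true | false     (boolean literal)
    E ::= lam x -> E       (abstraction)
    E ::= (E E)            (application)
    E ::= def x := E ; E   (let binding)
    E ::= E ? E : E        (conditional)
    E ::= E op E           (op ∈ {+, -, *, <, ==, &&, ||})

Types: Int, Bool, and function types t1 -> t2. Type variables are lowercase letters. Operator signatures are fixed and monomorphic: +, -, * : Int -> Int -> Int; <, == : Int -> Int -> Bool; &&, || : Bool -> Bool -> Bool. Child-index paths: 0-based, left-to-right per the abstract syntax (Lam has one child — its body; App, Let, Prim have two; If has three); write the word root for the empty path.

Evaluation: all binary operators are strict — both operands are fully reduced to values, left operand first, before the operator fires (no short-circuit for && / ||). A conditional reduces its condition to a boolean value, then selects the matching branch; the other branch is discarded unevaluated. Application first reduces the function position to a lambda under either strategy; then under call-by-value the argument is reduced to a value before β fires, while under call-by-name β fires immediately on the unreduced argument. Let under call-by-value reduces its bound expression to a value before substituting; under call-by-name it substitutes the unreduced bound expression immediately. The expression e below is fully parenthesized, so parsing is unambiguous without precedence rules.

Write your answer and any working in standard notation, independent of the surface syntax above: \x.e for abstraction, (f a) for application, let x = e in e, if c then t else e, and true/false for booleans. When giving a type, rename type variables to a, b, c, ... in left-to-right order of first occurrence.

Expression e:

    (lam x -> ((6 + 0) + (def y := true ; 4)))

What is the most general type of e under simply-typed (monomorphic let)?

Answer: a -> Int

Derivation:
  unify Int ~ Int
  unify Int ~ Int
  unify Int ~ Int
let y : Bool
  unify Int ~ Int
\x._ : a -> Int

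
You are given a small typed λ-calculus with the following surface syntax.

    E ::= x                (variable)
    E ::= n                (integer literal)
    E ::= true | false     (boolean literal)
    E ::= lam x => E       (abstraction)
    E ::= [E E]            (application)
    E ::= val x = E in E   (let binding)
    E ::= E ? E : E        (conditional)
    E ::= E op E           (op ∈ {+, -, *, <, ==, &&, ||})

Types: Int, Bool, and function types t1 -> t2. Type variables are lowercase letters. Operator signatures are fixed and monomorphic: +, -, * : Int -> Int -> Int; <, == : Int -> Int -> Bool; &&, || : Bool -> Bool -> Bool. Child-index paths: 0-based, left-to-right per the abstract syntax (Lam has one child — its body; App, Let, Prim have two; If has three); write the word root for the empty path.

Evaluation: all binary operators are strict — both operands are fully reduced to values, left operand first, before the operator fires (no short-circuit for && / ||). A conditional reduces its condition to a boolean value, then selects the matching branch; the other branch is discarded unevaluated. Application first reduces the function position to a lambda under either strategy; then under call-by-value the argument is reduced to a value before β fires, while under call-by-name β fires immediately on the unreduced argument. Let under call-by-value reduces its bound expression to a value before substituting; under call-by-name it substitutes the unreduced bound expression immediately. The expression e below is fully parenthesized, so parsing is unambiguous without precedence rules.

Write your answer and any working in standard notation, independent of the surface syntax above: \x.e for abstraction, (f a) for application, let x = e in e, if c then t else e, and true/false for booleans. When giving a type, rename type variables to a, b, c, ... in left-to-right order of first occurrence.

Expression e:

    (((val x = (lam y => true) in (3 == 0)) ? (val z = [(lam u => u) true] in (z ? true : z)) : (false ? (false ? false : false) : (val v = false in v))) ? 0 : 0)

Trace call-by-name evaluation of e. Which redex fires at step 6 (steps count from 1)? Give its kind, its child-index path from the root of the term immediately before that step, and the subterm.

Working:
step 0: (if (if (let x = (\y.true) in (3 == 0)) then (let z = ((\u.u) true) in (if z then true else z)) else (if false then (if false then false else false) else (let v = false in v))) then 0 else 0)
step 1: [let@0.0] (if (if (3 == 0) then (let z = ((\u.u) true) in (if z then true else z)) else (if false then (if false then false else false) else (let v = false in v))) then 0 else 0)
step 2: [delta@0.0] (if (if false then (let z = ((\u.u) true) in (if z then true else z)) else (if false then (if false then false else false) else (let v = false in v))) then 0 else 0)
step 3: [if@0] (if (if false then (if false then false else false) else (let v = false in v)) then 0 else 0)
step 4: [if@0] (if (let v = false in v) then 0 else 0)
step 5: [let@0] (if false then 0 else 0)
step 6: [if@root] 0

Answer: if at root : (if false then 0 else 0)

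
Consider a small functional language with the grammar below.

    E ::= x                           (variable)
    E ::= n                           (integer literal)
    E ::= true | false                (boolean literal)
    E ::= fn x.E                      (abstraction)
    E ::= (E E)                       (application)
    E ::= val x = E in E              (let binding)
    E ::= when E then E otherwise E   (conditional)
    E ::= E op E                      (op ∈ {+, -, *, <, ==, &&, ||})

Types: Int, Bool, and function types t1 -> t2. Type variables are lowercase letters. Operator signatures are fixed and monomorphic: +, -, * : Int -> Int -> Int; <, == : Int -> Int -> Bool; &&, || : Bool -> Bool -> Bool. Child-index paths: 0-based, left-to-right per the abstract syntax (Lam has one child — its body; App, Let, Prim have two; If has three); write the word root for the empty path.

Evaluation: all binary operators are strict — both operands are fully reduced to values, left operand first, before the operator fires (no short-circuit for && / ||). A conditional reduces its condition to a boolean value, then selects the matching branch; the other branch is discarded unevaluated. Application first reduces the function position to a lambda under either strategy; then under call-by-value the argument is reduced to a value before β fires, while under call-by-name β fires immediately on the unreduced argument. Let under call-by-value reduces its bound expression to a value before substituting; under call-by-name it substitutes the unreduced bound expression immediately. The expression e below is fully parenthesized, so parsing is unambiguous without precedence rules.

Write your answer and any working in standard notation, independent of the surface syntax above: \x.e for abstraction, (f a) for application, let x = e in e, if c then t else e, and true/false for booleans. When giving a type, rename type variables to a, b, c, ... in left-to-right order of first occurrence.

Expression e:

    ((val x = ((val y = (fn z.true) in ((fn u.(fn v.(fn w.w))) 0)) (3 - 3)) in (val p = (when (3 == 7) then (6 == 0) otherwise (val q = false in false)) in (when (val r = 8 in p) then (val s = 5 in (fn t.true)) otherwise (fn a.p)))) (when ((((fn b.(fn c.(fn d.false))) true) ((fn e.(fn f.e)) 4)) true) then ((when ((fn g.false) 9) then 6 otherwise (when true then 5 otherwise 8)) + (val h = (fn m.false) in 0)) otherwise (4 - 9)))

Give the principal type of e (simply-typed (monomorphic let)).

Trace:
\z._ : a -> Bool
let y : a -> Bool
w : d
\w._ : d -> d
\v._ : c -> d -> d
\u._ : b -> c -> d -> d
  unify b -> c -> d -> d ~ Int -> e
  unify b ~ Int
  unify c -> d -> d ~ e
_ _ : c -> d -> d
  unify Int ~ Int
  unify Int ~ Int
  unify c -> d -> d ~ Int -> f
  unify c ~ Int
  unify d -> d ~ f
_ _ : d -> d
let x : d -> d
  unify Int ~ Int
  unify Int ~ Int
  unify Bool ~ Bool
  unify Int ~ Int
  unify Int ~ Int
let q : Bool
  unify Bool ~ Bool
let p : Bool
let r : Int
p : Bool
  unify Bool ~ Bool
let s : Int
\t._ : g -> Bool
p : Bool
\a._ : h -> Bool
  unify g -> Bool ~ h -> Bool
  unify g ~ h
  unify Bool ~ Bool
\d._ : k -> Bool
\c._ : j -> k -> Bool
\b._ : i -> j -> k -> Bool
  unify i -> j -> k -> Bool ~ Bool -> l
  unify i ~ Bool
  unify j -> k -> Bool ~ l
_ _ : j -> k -> Bool
e : m
\f._ : n -> m
\e._ : m -> n -> m
  unify m -> n -> m ~ Int -> o
  unify m ~ Int
  unify n -> Int ~ o
_ _ : n -> Int
  unify j -> k -> Bool ~ (n -> Int) -> p
  unify j ~ n -> Int
  unify k -> Bool ~ p
_ _ : k -> Bool
  unify k -> Bool ~ Bool -> q
  unify k ~ Bool
  unify Bool ~ q
_ _ : Bool
  unify Bool ~ Bool
\g._ : r -> Bool
  unify r -> Bool ~ Int -> s
  unify r ~ Int
  unify Bool ~ s
_ _ : Bool
  unify Bool ~ Bool
  unify Bool ~ Bool
  unify Int ~ Int
  unify Int ~ Int
  unify Int ~ Int
\m._ : t -> Bool
let h : t -> Bool
  unify Int ~ Int
  unify Int ~ Int
  unify Int ~ Int
  unify Int ~ Int
  unify h -> Bool ~ Int -> u
  unify h ~ Int
  unify Bool ~ u
_ _ : Bool

Answer: Bool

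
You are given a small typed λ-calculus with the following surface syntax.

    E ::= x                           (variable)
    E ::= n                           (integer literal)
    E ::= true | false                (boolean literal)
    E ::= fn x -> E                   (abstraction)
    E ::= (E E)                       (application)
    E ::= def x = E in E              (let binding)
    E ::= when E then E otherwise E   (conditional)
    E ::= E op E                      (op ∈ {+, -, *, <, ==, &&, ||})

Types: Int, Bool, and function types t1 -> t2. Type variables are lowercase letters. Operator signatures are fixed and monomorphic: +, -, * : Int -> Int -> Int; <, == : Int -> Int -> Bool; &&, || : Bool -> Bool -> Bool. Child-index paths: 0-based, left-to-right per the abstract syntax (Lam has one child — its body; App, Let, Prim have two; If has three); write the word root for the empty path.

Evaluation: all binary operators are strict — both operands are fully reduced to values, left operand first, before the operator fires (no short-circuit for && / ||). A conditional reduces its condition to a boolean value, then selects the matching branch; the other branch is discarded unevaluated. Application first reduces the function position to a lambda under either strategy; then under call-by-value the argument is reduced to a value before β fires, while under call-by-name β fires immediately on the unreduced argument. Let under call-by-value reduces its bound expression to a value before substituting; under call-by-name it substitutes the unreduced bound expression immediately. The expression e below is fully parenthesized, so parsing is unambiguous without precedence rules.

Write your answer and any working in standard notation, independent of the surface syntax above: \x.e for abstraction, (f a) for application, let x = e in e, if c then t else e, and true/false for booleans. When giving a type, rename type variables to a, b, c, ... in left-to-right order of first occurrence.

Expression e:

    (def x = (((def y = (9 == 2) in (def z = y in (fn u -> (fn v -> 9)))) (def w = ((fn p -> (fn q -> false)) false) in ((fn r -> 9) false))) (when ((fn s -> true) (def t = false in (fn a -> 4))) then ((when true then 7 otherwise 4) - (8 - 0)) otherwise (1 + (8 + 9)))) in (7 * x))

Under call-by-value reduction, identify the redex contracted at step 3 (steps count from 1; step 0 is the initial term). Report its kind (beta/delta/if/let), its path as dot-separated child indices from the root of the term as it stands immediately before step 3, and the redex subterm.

Derivation:
step 0: (let x = (((let y = (9 == 2) in (let z = y in (\u.(\v.9)))) (let w = ((\p.(\q.false)) false) in ((\r.9) false))) (if ((\s.true) (let t = false in (\a.4))) then ((if true then 7 else 4) - (8 - 0)) else (1 + (8 + 9)))) in (7 * x))
step 1: [delta@0.0.0.0] (let x = (((let y = false in (let z = y in (\u.(\v.9)))) (let w = ((\p.(\q.false)) false) in ((\r.9) false))) (if ((\s.true) (let t = false in (\a.4))) then ((if true then 7 else 4) - (8 - 0)) else (1 + (8 + 9)))) in (7 * x))
step 2: [let@0.0.0] (let x = (((let z = false in (\u.(\v.9))) (let w = ((\p.(\q.false)) false) in ((\r.9) false))) (if ((\s.true) (let t = false in (\a.4))) then ((if true then 7 else 4) - (8 - 0)) else (1 + (8 + 9)))) in (7 * x))
step 3: [let@0.0.0] (let x = (((\u.(\v.9)) (let w = ((\p.(\q.false)) false) in ((\r.9) false))) (if ((\s.true) (let t = false in (\a.4))) then ((if true then 7 else 4) - (8 - 0)) else (1 + (8 + 9)))) in (7 * x))

Answer: let at 0.0.0 : (let z = false in (\u.(\v.9)))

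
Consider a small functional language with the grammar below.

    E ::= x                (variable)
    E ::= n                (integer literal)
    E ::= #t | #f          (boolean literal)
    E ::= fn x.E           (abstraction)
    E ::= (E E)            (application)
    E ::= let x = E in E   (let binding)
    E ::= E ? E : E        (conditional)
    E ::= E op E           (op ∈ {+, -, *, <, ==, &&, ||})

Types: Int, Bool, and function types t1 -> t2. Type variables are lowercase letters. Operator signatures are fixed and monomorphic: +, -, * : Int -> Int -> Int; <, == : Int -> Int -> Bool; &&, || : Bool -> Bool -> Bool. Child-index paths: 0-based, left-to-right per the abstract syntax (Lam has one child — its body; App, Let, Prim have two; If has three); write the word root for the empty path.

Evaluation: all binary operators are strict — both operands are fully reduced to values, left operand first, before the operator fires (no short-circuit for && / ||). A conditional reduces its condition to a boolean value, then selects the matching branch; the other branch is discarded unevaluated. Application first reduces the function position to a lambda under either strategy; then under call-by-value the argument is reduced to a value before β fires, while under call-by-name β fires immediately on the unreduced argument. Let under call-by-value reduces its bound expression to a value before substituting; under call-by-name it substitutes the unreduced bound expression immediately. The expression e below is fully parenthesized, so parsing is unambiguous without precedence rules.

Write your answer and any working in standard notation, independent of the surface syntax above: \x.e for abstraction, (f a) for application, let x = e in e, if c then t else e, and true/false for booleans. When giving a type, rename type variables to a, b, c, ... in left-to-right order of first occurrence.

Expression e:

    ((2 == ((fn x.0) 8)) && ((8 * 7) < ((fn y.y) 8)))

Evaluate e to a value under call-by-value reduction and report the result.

Trace:
step 0: ((2 == ((\x.0) 8)) && ((8 * 7) < ((\y.y) 8)))
step 1: [beta@0.1] ((2 == 0) && ((8 * 7) < ((\y.y) 8)))
step 2: [delta@0] (false && ((8 * 7) < ((\y.y) 8)))
step 3: [delta@1.0] (false && (56 < ((\y.y) 8)))
step 4: [beta@1.1] (false && (56 < 8))
step 5: [delta@1] (false && false)
step 6: [delta@root] false

Answer: false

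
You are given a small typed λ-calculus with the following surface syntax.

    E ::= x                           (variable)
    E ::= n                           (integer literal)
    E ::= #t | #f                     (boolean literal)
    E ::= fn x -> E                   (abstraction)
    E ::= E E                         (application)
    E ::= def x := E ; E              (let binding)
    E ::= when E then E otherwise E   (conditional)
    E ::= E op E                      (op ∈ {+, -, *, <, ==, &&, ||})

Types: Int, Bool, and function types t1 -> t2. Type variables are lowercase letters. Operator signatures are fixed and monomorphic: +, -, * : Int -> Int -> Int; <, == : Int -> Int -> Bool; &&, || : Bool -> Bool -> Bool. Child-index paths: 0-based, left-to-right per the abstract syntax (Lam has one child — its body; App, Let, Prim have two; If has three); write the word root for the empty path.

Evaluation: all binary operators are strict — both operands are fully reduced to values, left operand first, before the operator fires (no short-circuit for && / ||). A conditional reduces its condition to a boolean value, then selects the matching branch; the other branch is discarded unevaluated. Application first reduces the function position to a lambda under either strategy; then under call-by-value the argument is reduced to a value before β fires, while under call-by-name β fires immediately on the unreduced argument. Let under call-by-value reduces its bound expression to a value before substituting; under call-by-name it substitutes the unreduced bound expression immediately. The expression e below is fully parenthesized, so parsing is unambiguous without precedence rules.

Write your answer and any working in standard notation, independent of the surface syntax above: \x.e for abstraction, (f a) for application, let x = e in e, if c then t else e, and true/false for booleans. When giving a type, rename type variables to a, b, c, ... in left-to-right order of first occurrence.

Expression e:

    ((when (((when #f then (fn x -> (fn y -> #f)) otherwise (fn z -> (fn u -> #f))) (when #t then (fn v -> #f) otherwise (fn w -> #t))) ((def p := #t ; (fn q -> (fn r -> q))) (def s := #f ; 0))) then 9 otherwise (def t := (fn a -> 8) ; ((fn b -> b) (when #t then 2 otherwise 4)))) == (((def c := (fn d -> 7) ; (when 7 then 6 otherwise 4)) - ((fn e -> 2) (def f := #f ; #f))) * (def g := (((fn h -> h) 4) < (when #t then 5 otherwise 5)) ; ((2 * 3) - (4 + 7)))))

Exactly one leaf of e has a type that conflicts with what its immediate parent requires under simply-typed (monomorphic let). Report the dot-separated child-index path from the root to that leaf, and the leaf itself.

Working:
  unify Bool ~ Bool
\y._ : b -> Bool
\x._ : a -> b -> Bool
\u._ : d -> Bool
\z._ : c -> d -> Bool
  unify a -> b -> Bool ~ c -> d -> Bool
  unify a ~ c
  unify b -> Bool ~ d -> Bool
  unify b ~ d
  unify Bool ~ Bool
  unify Bool ~ Bool
\v._ : e -> Bool
\w._ : f -> Bool
  unify e -> Bool ~ f -> Bool
  unify e ~ f
  unify Bool ~ Bool
  unify c -> d -> Bool ~ (f -> Bool) -> g
  unify c ~ f -> Bool
  unify d -> Bool ~ g
_ _ : d -> Bool
let p : Bool
q : h
\r._ : i -> h
\q._ : h -> i -> h
let s : Bool
  unify h -> i -> h ~ Int -> j
  unify h ~ Int
  unify i -> Int ~ j
_ _ : i -> Int
  unify d -> Bool ~ (i -> Int) -> k
  unify d ~ i -> Int
  unify Bool ~ k
_ _ : Bool
  unify Bool ~ Bool
\a._ : l -> Int
let t : l -> Int
b : m
\b._ : m -> m
  unify Bool ~ Bool
  unify Int ~ Int
  unify m -> m ~ Int -> n
  unify m ~ Int
  unify Int ~ n
_ _ : Int
  unify Int ~ Int
  unify Int ~ Int
\d._ : o -> Int
let c : o -> Int
  unify Int ~ Bool
  FAIL: mismatch Int ~ Bool

Answer: 1.0.0.1.0 : 7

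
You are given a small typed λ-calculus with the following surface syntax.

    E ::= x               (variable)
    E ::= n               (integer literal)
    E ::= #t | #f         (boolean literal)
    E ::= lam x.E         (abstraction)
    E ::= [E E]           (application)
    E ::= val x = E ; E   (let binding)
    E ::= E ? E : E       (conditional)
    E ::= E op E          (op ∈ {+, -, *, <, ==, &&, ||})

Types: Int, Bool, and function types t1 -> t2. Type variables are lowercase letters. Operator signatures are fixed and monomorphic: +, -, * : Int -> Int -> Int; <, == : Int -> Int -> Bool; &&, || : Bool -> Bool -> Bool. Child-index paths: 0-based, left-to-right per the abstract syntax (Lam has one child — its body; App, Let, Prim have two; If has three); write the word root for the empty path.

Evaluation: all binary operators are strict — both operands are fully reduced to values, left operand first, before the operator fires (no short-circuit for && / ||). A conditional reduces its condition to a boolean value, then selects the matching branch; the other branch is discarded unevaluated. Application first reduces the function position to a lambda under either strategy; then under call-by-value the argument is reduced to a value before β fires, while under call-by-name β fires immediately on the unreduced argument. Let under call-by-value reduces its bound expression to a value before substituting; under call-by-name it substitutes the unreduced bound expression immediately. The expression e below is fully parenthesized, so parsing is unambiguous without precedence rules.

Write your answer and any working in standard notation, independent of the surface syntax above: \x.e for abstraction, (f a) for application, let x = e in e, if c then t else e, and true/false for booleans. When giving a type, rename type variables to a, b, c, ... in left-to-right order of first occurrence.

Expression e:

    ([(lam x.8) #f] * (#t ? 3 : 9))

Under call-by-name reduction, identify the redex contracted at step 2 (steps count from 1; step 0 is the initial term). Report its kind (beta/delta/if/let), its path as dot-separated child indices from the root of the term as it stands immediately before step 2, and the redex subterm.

Answer: if at 1 : (if true then 3 else 9)

Trace:
step 0: (((\x.8) false) * (if true then 3 else 9))
step 1: [beta@0] (8 * (if true then 3 else 9))
step 2: [if@1] (8 * 3)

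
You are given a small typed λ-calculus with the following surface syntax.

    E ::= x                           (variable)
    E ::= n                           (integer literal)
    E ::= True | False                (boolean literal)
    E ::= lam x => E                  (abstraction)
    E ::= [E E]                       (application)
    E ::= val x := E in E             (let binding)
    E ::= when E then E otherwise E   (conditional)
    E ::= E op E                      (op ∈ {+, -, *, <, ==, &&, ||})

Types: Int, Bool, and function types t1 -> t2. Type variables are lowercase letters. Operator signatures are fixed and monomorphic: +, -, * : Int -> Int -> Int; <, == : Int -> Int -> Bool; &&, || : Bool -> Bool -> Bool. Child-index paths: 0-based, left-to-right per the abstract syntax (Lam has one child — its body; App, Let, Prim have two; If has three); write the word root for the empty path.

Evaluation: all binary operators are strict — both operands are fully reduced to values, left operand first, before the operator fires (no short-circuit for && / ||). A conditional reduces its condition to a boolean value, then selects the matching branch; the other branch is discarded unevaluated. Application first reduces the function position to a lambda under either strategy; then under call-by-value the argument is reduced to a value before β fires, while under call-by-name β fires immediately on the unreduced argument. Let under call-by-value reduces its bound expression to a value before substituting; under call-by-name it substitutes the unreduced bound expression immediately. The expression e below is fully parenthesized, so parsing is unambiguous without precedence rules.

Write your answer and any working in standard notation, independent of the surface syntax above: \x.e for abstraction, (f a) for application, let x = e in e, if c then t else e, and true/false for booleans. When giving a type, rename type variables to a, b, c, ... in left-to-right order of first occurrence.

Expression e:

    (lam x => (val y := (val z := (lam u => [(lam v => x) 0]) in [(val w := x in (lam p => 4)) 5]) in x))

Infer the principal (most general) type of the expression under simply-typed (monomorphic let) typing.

Derivation:
x : a
\v._ : c -> a
  unify c -> a ~ Int -> d
  unify c ~ Int
  unify a ~ d
_ _ : d
\u._ : b -> d
let z : b -> d
x : d
let w : d
\p._ : e -> Int
  unify e -> Int ~ Int -> f
  unify e ~ Int
  unify Int ~ f
_ _ : Int
let y : Int
x : d
\x._ : d -> d

Answer: a -> a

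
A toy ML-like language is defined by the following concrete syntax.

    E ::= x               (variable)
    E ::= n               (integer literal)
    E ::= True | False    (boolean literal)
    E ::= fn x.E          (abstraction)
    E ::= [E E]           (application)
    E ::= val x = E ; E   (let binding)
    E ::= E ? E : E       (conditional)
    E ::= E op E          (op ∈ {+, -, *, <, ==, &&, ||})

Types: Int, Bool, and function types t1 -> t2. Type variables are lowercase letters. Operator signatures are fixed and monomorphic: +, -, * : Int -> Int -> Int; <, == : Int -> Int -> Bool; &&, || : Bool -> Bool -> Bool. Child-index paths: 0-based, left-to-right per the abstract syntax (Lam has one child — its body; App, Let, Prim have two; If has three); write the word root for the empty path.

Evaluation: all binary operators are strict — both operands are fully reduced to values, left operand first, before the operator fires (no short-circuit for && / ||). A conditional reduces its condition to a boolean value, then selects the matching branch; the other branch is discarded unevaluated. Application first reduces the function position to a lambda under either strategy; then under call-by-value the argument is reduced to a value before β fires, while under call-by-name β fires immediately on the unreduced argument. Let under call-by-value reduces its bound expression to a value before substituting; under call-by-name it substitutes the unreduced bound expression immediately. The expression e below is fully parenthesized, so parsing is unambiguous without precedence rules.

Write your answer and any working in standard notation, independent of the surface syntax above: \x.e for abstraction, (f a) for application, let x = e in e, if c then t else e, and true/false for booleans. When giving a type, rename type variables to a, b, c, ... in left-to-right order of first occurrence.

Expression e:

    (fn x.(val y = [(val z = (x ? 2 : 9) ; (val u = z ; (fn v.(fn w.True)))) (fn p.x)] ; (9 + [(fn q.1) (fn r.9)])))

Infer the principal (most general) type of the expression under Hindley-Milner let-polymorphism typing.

Answer: Bool -> Int

Derivation:
x : a
  unify a ~ Bool
  unify Int ~ Int
let z : Int
z : Int
let u : Int
\w._ : c -> Bool
\v._ : b -> c -> Bool
x : Bool
\p._ : d -> Bool
  unify b -> c -> Bool ~ (d -> Bool) -> e
  unify b ~ d -> Bool
  unify c -> Bool ~ e
_ _ : c -> Bool
let y : forall. c -> Bool
  unify Int ~ Int
\q._ : f -> Int
\r._ : g -> Int
  unify f -> Int ~ (g -> Int) -> h
  unify f ~ g -> Int
  unify Int ~ h
_ _ : Int
  unify Int ~ Int
\x._ : Bool -> Int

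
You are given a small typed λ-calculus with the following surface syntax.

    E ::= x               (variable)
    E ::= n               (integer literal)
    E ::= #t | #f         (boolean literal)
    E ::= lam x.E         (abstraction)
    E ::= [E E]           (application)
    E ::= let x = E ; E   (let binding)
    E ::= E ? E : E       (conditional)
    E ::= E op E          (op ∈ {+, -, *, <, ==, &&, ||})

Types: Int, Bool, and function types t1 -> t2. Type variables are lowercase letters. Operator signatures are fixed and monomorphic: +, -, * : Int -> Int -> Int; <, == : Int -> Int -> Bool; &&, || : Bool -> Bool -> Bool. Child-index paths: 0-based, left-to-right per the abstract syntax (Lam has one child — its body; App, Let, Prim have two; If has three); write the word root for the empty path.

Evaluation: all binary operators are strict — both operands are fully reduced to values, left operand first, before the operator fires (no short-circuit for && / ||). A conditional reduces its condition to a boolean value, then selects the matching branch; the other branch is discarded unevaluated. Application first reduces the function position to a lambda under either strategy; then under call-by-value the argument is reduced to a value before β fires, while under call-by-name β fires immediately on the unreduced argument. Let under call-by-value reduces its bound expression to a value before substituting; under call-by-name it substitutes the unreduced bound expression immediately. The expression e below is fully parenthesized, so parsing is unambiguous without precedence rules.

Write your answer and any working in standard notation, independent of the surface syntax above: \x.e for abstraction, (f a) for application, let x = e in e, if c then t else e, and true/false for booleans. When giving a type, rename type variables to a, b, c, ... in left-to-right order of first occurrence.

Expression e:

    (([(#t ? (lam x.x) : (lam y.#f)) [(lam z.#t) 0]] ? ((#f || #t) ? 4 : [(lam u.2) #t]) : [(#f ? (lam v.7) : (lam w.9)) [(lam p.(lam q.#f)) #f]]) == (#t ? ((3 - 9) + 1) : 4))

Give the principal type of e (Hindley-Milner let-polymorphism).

Answer: Bool

Working:
  unify Bool ~ Bool
x : a
\x._ : a -> a
\y._ : b -> Bool
  unify a -> a ~ b -> Bool
  unify a ~ b
  unify b ~ Bool
\z._ : c -> Bool
  unify c -> Bool ~ Int -> d
  unify c ~ Int
  unify Bool ~ d
_ _ : Bool
  unify Bool -> Bool ~ Bool -> e
  unify Bool ~ Bool
  unify Bool ~ e
_ _ : Bool
  unify Bool ~ Bool
  unify Bool ~ Bool
  unify Bool ~ Bool
  unify Bool ~ Bool
\u._ : f -> Int
  unify f -> Int ~ Bool -> g
  unify f ~ Bool
  unify Int ~ g
_ _ : Int
  unify Int ~ Int
  unify Bool ~ Bool
\v._ : h -> Int
\w._ : i -> Int
  unify h -> Int ~ i -> Int
  unify h ~ i
  unify Int ~ Int
\q._ : k -> Bool
\p._ : j -> k -> Bool
  unify j -> k -> Bool ~ Bool -> l
  unify j ~ Bool
  unify k -> Bool ~ l
_ _ : k -> Bool
  unify i -> Int ~ (k -> Bool) -> m
  unify i ~ k -> Bool
  unify Int ~ m
_ _ : Int
  unify Int ~ Int
  unify Int ~ Int
  unify Bool ~ Bool
  unify Int ~ Int
  unify Int ~ Int
  unify Int ~ Int
  unify Int ~ Int
  unify Int ~ Int
  unify Int ~ Int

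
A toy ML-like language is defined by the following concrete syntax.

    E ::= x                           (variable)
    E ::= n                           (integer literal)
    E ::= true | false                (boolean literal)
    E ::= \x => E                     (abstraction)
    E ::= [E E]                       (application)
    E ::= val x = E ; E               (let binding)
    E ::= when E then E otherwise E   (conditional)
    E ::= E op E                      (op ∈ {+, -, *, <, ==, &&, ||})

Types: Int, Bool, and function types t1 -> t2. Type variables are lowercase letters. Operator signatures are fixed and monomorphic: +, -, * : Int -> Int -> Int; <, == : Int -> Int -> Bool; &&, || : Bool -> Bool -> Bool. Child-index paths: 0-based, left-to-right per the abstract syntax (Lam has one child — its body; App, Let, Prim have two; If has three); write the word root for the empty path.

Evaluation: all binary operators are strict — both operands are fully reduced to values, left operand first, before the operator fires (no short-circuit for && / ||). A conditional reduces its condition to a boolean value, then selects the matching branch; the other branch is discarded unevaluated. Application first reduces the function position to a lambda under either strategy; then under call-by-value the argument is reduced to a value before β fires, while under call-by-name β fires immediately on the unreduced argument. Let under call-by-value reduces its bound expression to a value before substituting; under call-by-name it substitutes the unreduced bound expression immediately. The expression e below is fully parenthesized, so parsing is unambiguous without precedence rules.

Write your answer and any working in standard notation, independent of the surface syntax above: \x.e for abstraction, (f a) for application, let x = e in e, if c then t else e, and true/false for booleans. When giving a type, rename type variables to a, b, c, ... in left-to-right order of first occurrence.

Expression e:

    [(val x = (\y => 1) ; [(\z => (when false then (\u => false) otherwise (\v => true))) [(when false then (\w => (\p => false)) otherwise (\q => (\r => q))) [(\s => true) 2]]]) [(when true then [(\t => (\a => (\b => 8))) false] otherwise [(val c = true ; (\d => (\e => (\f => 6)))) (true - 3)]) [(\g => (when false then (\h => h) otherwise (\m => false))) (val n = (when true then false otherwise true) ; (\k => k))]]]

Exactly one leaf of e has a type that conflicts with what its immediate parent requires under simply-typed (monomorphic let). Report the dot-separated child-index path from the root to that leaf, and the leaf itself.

Trace:
\y._ : a -> Int
let x : a -> Int
  unify Bool ~ Bool
\u._ : c -> Bool
\v._ : d -> Bool
  unify c -> Bool ~ d -> Bool
  unify c ~ d
  unify Bool ~ Bool
\z._ : b -> d -> Bool
  unify Bool ~ Bool
\p._ : f -> Bool
\w._ : e -> f -> Bool
q : g
\r._ : h -> g
\q._ : g -> h -> g
  unify e -> f -> Bool ~ g -> h -> g
  unify e ~ g
  unify f -> Bool ~ h -> g
  unify f ~ h
  unify Bool ~ g
\s._ : i -> Bool
  unify i -> Bool ~ Int -> j
  unify i ~ Int
  unify Bool ~ j
_ _ : Bool
  unify Bool -> h -> Bool ~ Bool -> k
  unify Bool ~ Bool
  unify h -> Bool ~ k
_ _ : h -> Bool
  unify b -> d -> Bool ~ (h -> Bool) -> l
  unify b ~ h -> Bool
  unify d -> Bool ~ l
_ _ : d -> Bool
  unify Bool ~ Bool
\b._ : o -> Int
\a._ : n -> o -> Int
\t._ : m -> n -> o -> Int
  unify m -> n -> o -> Int ~ Bool -> p
  unify m ~ Bool
  unify n -> o -> Int ~ p
_ _ : n -> o -> Int
let c : Bool
\f._ : s -> Int
\e._ : r -> s -> Int
\d._ : q -> r -> s -> Int
  unify Bool ~ Int
  FAIL: mismatch Bool ~ Int

Answer: 1.0.2.1.0 : true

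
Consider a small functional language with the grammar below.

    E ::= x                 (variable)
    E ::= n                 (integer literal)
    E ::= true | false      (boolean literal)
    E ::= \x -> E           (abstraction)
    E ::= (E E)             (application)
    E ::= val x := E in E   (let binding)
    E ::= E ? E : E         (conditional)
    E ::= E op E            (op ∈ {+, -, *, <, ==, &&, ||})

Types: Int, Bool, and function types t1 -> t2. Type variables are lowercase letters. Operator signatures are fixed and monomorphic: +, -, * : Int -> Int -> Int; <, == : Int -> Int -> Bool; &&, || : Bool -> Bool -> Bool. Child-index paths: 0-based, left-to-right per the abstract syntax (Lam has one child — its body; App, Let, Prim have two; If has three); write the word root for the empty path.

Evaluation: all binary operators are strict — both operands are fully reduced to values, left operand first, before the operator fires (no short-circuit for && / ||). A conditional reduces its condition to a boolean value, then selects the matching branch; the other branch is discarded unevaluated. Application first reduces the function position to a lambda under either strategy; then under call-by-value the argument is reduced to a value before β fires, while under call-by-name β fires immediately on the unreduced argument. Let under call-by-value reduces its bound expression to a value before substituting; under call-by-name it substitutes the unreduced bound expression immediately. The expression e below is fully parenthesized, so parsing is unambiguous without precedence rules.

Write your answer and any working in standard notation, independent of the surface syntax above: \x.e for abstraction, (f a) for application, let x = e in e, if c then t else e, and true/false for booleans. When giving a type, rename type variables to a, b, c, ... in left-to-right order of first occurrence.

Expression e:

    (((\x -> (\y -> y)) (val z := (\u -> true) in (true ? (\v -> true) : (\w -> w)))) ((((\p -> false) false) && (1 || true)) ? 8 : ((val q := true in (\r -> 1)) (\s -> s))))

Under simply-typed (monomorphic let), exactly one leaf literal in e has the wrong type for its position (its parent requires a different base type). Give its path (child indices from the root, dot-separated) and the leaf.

Trace:
y : b
\y._ : b -> b
\x._ : a -> b -> b
\u._ : c -> Bool
let z : c -> Bool
  unify Bool ~ Bool
\v._ : d -> Bool
w : e
\w._ : e -> e
  unify d -> Bool ~ e -> e
  unify d ~ e
  unify Bool ~ e
  unify a -> b -> b ~ (Bool -> Bool) -> f
  unify a ~ Bool -> Bool
  unify b -> b ~ f
_ _ : b -> b
\p._ : g -> Bool
  unify g -> Bool ~ Bool -> h
  unify g ~ Bool
  unify Bool ~ h
_ _ : Bool
  unify Bool ~ Bool
  unify Int ~ Bool
  FAIL: mismatch Int ~ Bool

Answer: 1.0.1.0 : 1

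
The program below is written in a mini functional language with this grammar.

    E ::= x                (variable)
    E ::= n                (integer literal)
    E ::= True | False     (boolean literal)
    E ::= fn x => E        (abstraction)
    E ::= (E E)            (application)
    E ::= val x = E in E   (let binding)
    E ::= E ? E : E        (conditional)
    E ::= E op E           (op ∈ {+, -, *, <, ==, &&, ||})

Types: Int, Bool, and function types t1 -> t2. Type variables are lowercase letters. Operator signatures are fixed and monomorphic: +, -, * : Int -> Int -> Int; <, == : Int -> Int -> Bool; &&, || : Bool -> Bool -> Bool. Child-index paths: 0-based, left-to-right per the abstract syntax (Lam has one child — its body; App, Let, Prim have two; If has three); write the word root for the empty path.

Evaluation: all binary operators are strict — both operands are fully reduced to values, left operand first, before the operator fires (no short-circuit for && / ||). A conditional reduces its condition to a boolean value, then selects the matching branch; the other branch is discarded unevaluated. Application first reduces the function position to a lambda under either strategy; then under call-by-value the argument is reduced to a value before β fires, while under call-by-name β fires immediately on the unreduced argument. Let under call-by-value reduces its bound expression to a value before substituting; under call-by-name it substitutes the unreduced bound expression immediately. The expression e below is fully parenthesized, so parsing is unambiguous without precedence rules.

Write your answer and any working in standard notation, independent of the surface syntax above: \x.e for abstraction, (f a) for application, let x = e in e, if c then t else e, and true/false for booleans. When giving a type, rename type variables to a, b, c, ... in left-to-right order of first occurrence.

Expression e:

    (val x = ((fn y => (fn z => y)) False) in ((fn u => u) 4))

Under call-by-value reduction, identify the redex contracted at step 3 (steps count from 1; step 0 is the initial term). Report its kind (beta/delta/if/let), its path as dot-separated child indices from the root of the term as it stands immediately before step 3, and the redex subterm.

Working:
step 0: (let x = ((\y.(\z.y)) false) in ((\u.u) 4))
step 1: [beta@0] (let x = (\z.false) in ((\u.u) 4))
step 2: [let@root] ((\u.u) 4)
step 3: [beta@root] 4

Answer: beta at root : ((\u.u) 4)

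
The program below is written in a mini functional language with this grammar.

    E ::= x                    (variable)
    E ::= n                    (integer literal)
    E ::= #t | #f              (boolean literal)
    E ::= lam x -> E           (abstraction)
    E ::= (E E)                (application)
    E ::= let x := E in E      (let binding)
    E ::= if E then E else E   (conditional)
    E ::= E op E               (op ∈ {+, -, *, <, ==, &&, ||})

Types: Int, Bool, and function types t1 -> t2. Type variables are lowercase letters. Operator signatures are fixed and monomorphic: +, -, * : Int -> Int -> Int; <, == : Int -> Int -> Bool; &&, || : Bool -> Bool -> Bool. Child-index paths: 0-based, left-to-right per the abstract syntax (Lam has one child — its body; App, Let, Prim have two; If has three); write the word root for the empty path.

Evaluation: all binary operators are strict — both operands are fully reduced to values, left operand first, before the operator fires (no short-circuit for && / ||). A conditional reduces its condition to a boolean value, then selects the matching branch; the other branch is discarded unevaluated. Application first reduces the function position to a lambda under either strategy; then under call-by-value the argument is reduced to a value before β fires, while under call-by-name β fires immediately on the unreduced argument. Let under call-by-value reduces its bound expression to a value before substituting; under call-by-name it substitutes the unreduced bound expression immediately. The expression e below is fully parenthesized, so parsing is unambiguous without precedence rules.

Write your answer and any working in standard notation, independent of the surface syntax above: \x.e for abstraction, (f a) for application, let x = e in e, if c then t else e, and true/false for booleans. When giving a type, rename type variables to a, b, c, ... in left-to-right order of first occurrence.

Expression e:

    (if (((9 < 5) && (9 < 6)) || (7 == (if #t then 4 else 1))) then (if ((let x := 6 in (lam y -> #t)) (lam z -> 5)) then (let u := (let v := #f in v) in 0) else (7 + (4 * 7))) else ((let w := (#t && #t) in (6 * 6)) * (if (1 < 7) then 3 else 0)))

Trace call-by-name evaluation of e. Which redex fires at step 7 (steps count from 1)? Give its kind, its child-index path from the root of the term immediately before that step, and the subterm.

Trace:
step 0: (if (((9 < 5) && (9 < 6)) || (7 == (if true then 4 else 1))) then (if ((let x = 6 in (\y.true)) (\z.5)) then (let u = (let v = false in v) in 0) else (7 + (4 * 7))) else ((let w = (true && true) in (6 * 6)) * (if (1 < 7) then 3 else 0)))
step 1: [delta@0.0.0] (if ((false && (9 < 6)) || (7 == (if true then 4 else 1))) then (if ((let x = 6 in (\y.true)) (\z.5)) then (let u = (let v = false in v) in 0) else (7 + (4 * 7))) else ((let w = (true && true) in (6 * 6)) * (if (1 < 7) then 3 else 0)))
step 2: [delta@0.0.1] (if ((false && false) || (7 == (if true then 4 else 1))) then (if ((let x = 6 in (\y.true)) (\z.5)) then (let u = (let v = false in v) in 0) else (7 + (4 * 7))) else ((let w = (true && true) in (6 * 6)) * (if (1 < 7) then 3 else 0)))
step 3: [delta@0.0] (if (false || (7 == (if true then 4 else 1))) then (if ((let x = 6 in (\y.true)) (\z.5)) then (let u = (let v = false in v) in 0) else (7 + (4 * 7))) else ((let w = (true && true) in (6 * 6)) * (if (1 < 7) then 3 else 0)))
step 4: [if@0.1.1] (if (false || (7 == 4)) then (if ((let x = 6 in (\y.true)) (\z.5)) then (let u = (let v = false in v) in 0) else (7 + (4 * 7))) else ((let w = (true && true) in (6 * 6)) * (if (1 < 7) then 3 else 0)))
step 5: [delta@0.1] (if (false || false) then (if ((let x = 6 in (\y.true)) (\z.5)) then (let u = (let v = false in v) in 0) else (7 + (4 * 7))) else ((let w = (true && true) in (6 * 6)) * (if (1 < 7) then 3 else 0)))
step 6: [delta@0] (if false then (if ((let x = 6 in (\y.true)) (\z.5)) then (let u = (let v = false in v) in 0) else (7 + (4 * 7))) else ((let w = (true && true) in (6 * 6)) * (if (1 < 7) then 3 else 0)))
step 7: [if@root] ((let w = (true && true) in (6 * 6)) * (if (1 < 7) then 3 else 0))

Answer: if at root : (if false then (if ((let x = 6 in (\y.true)) (\z.5)) then (let u = (let v = false in v) in 0) else (7 + (4 * 7))) else ((let w = (true && true) in (6 * 6)) * (if (1 < 7) then 3 else 0)))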